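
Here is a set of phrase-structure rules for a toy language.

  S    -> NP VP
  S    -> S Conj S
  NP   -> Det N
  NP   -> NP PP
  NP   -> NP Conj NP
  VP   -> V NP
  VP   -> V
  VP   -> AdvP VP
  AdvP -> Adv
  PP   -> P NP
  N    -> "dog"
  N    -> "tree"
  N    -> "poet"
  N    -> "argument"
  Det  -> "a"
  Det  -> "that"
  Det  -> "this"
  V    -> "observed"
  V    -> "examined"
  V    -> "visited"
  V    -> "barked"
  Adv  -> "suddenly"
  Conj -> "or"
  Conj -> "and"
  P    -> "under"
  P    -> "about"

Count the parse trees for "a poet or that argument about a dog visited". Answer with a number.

2

The two bracketings:
[S [NP [NP [NP [Det a] [N poet]] [Conj or] [NP [Det that] [N argument]]] [PP [P about] [NP [Det a] [N dog]]]] [VP [V visited]]]
[S [NP [NP [Det a] [N poet]] [Conj or] [NP [NP [Det that] [N argument]] [PP [P about] [NP [Det a] [N dog]]]]] [VP [V visited]]]
The trees differ in how a recursive rule is bracketed over the same span.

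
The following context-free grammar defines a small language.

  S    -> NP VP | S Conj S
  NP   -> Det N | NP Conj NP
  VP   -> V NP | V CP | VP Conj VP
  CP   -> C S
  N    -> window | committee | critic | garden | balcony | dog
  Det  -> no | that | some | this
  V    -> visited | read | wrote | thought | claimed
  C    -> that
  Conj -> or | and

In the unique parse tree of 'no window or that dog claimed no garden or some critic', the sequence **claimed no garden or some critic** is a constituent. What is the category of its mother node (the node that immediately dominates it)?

S

S
  NP
    NP
      Det: no
      N: window
    Conj: or
    NP
      Det: that
      N: dog
  VP
    V: claimed
    NP
      NP
        Det: no
        N: garden
      Conj: or
      NP
        Det: some
        N: critic
The span 'claimed no garden or some critic' is the VP node built by VP → V NP.
Its mother is the S built by S → NP VP.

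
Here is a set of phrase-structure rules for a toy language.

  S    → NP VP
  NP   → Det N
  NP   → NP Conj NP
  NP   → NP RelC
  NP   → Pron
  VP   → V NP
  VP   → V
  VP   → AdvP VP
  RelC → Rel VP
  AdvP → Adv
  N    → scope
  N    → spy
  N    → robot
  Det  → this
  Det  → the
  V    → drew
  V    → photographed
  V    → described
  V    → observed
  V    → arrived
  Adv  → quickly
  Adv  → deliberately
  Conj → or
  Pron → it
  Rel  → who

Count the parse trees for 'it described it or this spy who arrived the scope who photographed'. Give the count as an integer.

Two of the 5 distinct bracketings:
[S [NP [Pron it]] [VP [V described] [NP [NP [Pron it]] [Conj or] [NP [NP [Det this] [N spy]] [RelC [Rel who] [VP [V arrived] [NP [NP [Det the] [N scope]] [RelC [Rel who] [VP [V photographed]]]]]]]]]]
[S [NP [Pron it]] [VP [V described] [NP [NP [Pron it]] [Conj or] [NP [NP [NP [Det this] [N spy]] [RelC [Rel who] [VP [V arrived] [NP [Det the] [N scope]]]]] [RelC [Rel who] [VP [V photographed]]]]]]]
The trees differ in how a recursive rule is bracketed over the same span.

5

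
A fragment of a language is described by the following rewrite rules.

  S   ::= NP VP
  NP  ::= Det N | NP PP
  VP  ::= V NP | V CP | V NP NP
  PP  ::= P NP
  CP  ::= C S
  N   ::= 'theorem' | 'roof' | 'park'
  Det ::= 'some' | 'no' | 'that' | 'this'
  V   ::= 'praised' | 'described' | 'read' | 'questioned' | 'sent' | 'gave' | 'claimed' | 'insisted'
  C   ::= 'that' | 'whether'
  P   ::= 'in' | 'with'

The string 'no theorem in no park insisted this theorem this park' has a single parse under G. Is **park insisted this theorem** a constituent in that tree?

No

[S [NP [NP [Det no] [N theorem]] [PP [P in] [NP [Det no] [N park]]]] [VP [V insisted] [NP [Det this] [N theorem]] [NP [Det this] [N park]]]]
The smallest constituent containing 'park insisted this theorem' is the S spanning 'no theorem in no park insisted this theorem this park'; no single node in the tree dominates exactly the given words.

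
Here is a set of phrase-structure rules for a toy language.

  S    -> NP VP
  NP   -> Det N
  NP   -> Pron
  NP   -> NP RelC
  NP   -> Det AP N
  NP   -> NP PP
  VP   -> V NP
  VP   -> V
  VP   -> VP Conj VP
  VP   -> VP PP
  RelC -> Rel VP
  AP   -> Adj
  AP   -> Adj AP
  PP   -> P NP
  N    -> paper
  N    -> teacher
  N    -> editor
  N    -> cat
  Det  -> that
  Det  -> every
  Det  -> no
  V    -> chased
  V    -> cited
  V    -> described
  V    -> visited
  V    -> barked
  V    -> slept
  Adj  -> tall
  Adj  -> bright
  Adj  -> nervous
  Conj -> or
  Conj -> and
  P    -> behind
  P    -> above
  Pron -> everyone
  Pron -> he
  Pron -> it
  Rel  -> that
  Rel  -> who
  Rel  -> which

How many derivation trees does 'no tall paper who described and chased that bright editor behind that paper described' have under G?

4

Two of the 4 distinct bracketings:
[S [NP [NP [Det no] [AP [Adj tall]] [N paper]] [RelC [Rel who] [VP [VP [V described]] [Conj and] [VP [V chased] [NP [NP [Det that] [AP [Adj bright]] [N editor]] [PP [P behind] [NP [Det that] [N paper]]]]]]]] [VP [V described]]]
[S [NP [NP [Det no] [AP [Adj tall]] [N paper]] [RelC [Rel who] [VP [VP [V described]] [Conj and] [VP [VP [V chased] [NP [Det that] [AP [Adj bright]] [N editor]]] [PP [P behind] [NP [Det that] [N paper]]]]]]] [VP [V described]]]
The difference turns on whether NP → NP PP is used at the relevant span, versus an alternative expansion of NP.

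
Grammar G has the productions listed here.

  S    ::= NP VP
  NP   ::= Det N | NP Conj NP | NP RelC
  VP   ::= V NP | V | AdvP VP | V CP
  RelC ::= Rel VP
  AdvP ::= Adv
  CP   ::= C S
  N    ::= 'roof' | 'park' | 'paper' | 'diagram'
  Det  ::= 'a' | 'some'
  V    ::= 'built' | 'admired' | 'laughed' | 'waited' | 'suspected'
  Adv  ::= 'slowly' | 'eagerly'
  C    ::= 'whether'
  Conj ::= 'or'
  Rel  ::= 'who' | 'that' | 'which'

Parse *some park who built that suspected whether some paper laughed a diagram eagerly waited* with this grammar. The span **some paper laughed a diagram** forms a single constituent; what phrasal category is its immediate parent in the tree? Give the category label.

S
  NP
    NP
      NP
        Det: some
        N: park
      RelC
        Rel: who
        VP
          V: built
    RelC
      Rel: that
      VP
        V: suspected
        CP
          C: whether
          S
            NP
              Det: some
              N: paper
            VP
              V: laughed
              NP
                Det: a
                N: diagram
  VP
    AdvP
      Adv: eagerly
    VP
      V: waited
The span 'some paper laughed a diagram' is the S node built by S → NP VP.
Its mother is the CP built by CP → C S.

CP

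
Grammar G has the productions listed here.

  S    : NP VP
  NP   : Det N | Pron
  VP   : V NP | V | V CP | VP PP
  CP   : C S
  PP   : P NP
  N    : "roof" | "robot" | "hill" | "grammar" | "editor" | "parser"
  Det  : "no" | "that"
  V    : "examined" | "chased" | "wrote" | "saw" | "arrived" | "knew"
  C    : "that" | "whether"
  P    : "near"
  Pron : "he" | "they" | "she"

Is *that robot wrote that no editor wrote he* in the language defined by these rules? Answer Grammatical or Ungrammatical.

Grammatical

S
  NP
    Det: that
    N: robot
  VP
    V: wrote
    CP
      C: that
      S
        NP
          Det: no
          N: editor
        VP
          V: wrote
          NP
            Pron: he
Each bracket corresponds to one application of a listed rule, so the string is derivable from S.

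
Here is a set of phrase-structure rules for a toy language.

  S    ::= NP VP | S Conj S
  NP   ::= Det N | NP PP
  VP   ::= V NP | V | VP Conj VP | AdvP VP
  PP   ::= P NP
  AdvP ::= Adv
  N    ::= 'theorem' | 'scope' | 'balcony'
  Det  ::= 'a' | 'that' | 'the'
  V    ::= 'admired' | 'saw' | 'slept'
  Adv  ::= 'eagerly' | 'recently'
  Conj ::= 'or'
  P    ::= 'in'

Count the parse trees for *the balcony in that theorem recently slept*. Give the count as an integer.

[S [NP [NP [Det the] [N balcony]] [PP [P in] [NP [Det that] [N theorem]]]] [VP [AdvP [Adv recently]] [VP [V slept]]]]
No rule offers an alternative attachment or grouping for any span, so this is the only derivation.

1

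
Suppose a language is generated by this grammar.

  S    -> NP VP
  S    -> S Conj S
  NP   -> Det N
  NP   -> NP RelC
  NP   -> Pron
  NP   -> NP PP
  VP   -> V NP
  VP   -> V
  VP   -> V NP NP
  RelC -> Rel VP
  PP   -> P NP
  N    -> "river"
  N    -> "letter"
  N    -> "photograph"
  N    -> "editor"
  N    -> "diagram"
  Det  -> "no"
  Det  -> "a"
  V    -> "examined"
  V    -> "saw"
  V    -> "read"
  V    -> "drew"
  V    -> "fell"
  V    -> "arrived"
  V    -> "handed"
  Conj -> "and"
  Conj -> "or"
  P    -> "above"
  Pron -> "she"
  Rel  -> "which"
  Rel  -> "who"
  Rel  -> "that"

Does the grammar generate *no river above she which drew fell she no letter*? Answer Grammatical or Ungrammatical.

Grammatical

S
  NP
    NP
      NP
        Det: no
        N: river
      PP
        P: above
        NP
          Pron: she
    RelC
      Rel: which
      VP
        V: drew
  VP
    V: fell
    NP
      Pron: she
    NP
      Det: no
      N: letter
Every word is introduced by a lexical rule and the phrasal rules combine the resulting categories into a single S.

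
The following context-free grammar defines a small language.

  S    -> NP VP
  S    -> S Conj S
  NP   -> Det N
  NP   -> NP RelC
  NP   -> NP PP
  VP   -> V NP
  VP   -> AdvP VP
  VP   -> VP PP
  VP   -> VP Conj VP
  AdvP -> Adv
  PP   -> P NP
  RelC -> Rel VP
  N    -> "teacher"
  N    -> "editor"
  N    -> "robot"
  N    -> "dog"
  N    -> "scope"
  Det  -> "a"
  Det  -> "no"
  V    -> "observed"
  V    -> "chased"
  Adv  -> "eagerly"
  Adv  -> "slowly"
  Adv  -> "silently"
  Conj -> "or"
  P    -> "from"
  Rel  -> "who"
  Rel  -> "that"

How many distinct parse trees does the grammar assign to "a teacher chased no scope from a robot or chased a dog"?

The two bracketings:
[S [NP [Det a] [N teacher]] [VP [VP [V chased] [NP [NP [Det no] [N scope]] [PP [P from] [NP [Det a] [N robot]]]]] [Conj or] [VP [V chased] [NP [Det a] [N dog]]]]]
[S [NP [Det a] [N teacher]] [VP [VP [VP [V chased] [NP [Det no] [N scope]]] [PP [P from] [NP [Det a] [N robot]]]] [Conj or] [VP [V chased] [NP [Det a] [N dog]]]]]
The difference turns on whether NP → NP PP is used at the relevant span, versus an alternative expansion of NP.

2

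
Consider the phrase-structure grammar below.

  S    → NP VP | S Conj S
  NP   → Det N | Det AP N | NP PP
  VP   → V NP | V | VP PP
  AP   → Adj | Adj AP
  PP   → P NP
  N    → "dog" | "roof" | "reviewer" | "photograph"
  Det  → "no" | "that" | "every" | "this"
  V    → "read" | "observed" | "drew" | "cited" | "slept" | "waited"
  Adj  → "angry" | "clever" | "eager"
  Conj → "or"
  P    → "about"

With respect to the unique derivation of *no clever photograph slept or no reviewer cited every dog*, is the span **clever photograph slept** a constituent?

[S [S [NP [Det no] [AP [Adj clever]] [N photograph]] [VP [V slept]]] [Conj or] [S [NP [Det no] [N reviewer]] [VP [V cited] [NP [Det every] [N dog]]]]]
The smallest constituent containing 'clever photograph slept' is the S spanning 'no clever photograph slept'; no single node in the tree dominates exactly the given words.

No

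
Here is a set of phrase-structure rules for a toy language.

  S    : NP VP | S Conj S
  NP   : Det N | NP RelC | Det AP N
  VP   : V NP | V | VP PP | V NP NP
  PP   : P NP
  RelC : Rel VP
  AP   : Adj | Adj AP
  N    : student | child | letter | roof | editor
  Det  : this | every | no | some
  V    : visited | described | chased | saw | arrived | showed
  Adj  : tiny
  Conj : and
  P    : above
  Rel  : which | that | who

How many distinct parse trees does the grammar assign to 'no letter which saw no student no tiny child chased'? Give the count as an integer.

1

[S [NP [NP [Det no] [N letter]] [RelC [Rel which] [VP [V saw] [NP [Det no] [N student]] [NP [Det no] [AP [Adj tiny]] [N child]]]]] [VP [V chased]]]
No rule offers an alternative attachment or grouping for any span, so this is the only derivation.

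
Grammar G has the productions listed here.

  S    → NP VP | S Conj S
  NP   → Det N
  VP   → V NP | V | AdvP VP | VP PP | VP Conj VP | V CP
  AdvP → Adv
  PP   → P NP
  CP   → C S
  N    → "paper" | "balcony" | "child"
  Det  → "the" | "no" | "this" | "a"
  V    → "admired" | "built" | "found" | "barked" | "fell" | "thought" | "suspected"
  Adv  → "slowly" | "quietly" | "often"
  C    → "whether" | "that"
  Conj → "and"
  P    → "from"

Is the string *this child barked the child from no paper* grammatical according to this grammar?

Grammatical

[S [NP [Det this] [N child]] [VP [VP [V barked] [NP [Det the] [N child]]] [PP [P from] [NP [Det no] [N paper]]]]]
Every word is introduced by a lexical rule and the phrasal rules combine the resulting categories into a single S.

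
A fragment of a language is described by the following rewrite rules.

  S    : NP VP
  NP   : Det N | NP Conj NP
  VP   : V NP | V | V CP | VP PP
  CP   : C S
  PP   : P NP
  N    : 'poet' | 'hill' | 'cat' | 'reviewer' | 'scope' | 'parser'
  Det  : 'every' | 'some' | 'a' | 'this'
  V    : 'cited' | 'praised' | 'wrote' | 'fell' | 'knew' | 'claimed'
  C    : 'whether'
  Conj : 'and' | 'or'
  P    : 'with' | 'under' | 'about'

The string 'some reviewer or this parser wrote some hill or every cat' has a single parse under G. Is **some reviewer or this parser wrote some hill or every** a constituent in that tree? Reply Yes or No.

No

[S [NP [NP [Det some] [N reviewer]] [Conj or] [NP [Det this] [N parser]]] [VP [V wrote] [NP [NP [Det some] [N hill]] [Conj or] [NP [Det every] [N cat]]]]]
The smallest constituent containing 'some reviewer or this parser wrote some hill or every' is the S spanning 'some reviewer or this parser wrote some hill or every cat'; no single node in the tree dominates exactly the given words.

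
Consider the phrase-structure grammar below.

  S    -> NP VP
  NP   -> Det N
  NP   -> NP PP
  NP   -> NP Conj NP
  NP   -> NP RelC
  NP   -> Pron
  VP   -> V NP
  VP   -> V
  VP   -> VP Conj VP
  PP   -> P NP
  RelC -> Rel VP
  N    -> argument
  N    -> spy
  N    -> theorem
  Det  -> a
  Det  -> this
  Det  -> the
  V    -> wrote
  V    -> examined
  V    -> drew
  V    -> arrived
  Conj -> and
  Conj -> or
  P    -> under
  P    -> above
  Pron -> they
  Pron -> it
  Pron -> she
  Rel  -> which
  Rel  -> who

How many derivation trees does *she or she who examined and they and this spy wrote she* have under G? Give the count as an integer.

7

Two of the 7 distinct bracketings:
[S [NP [NP [Pron she]] [Conj or] [NP [NP [NP [Pron she]] [RelC [Rel who] [VP [V examined]]]] [Conj and] [NP [NP [Pron they]] [Conj and] [NP [Det this] [N spy]]]]] [VP [V wrote] [NP [Pron she]]]]
[S [NP [NP [Pron she]] [Conj or] [NP [NP [NP [NP [Pron she]] [RelC [Rel who] [VP [V examined]]]] [Conj and] [NP [Pron they]]] [Conj and] [NP [Det this] [N spy]]]] [VP [V wrote] [NP [Pron she]]]]
The trees differ in how a recursive rule is bracketed over the same span.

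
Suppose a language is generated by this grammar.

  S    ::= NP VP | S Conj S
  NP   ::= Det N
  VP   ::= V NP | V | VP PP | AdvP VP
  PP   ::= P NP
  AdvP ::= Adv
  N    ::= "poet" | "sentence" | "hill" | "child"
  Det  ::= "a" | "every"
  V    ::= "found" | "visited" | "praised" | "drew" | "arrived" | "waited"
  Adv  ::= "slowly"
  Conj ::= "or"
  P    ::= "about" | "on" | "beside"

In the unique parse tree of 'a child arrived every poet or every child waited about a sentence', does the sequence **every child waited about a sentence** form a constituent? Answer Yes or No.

[S [S [NP [Det a] [N child]] [VP [V arrived] [NP [Det every] [N poet]]]] [Conj or] [S [NP [Det every] [N child]] [VP [VP [V waited]] [PP [P about] [NP [Det a] [N sentence]]]]]]
The words 'every child waited about a sentence' are exhaustively dominated by a single S node (built by S → NP VP), so they form a constituent.

Yes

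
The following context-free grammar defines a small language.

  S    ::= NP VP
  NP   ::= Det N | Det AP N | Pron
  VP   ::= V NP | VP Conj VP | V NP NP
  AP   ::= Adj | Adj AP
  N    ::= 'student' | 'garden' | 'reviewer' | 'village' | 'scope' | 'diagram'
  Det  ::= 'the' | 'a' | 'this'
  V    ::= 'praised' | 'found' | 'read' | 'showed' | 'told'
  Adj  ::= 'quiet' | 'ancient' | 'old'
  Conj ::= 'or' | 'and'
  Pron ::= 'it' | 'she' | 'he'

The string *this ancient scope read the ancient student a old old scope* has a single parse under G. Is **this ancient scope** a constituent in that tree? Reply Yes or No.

[S [NP [Det this] [AP [Adj ancient]] [N scope]] [VP [V read] [NP [Det the] [AP [Adj ancient]] [N student]] [NP [Det a] [AP [Adj old] [AP [Adj old]]] [N scope]]]]
The words 'this ancient scope' are exhaustively dominated by a single NP node (built by NP → Det AP N), so they form a constituent.

Yes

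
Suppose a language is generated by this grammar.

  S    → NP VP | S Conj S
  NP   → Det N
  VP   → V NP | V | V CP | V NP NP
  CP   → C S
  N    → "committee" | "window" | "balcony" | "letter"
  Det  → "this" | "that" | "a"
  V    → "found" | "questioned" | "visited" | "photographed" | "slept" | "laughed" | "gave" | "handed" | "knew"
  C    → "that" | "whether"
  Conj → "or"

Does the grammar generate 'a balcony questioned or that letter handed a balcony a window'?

S
  S
    NP
      Det: a
      N: balcony
    VP
      V: questioned
  Conj: or
  S
    NP
      Det: that
      N: letter
    VP
      V: handed
      NP
        Det: a
        N: balcony
      NP
        Det: a
        N: window
Every word is introduced by a lexical rule and the phrasal rules combine the resulting categories into a single S.

Grammatical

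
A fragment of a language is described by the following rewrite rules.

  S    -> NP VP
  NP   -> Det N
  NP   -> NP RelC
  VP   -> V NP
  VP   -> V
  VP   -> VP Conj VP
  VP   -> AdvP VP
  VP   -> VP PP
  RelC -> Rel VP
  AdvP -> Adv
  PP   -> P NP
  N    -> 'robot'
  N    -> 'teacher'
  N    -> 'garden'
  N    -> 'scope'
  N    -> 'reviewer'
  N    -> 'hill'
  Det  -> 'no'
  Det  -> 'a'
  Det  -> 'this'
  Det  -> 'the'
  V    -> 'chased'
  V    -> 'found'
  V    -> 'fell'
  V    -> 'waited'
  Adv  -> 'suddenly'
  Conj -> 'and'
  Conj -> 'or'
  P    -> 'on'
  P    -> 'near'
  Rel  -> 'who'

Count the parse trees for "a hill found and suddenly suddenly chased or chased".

Two of the 4 distinct bracketings:
[S [NP [Det a] [N hill]] [VP [VP [V found]] [Conj and] [VP [VP [AdvP [Adv suddenly]] [VP [AdvP [Adv suddenly]] [VP [V chased]]]] [Conj or] [VP [V chased]]]]]
[S [NP [Det a] [N hill]] [VP [VP [V found]] [Conj and] [VP [AdvP [Adv suddenly]] [VP [VP [AdvP [Adv suddenly]] [VP [V chased]]] [Conj or] [VP [V chased]]]]]]
The trees differ in how a recursive rule is bracketed over the same span.

4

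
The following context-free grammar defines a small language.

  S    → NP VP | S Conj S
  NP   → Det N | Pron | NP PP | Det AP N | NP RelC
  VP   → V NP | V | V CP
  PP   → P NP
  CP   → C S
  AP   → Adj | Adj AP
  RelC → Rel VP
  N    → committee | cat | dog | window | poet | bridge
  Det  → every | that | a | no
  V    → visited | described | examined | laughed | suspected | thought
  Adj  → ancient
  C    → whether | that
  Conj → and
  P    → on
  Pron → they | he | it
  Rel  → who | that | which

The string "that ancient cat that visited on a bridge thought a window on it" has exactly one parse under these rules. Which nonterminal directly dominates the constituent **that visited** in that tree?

[S [NP [NP [NP [Det that] [AP [Adj ancient]] [N cat]] [RelC [Rel that] [VP [V visited]]]] [PP [P on] [NP [Det a] [N bridge]]]] [VP [V thought] [NP [NP [Det a] [N window]] [PP [P on] [NP [Pron it]]]]]]
The span 'that visited' is the RelC node built by RelC → Rel VP.
Its mother is the NP built by NP → NP RelC.

NP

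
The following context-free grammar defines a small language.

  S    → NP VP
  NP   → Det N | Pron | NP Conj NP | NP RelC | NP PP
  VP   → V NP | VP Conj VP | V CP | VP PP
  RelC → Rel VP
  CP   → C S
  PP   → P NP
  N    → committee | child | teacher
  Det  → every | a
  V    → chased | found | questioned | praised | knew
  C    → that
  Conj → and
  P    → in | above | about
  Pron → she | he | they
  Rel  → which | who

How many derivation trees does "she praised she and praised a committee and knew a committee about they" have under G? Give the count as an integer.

Two of the 7 distinct bracketings:
[S [NP [Pron she]] [VP [VP [V praised] [NP [Pron she]]] [Conj and] [VP [VP [V praised] [NP [Det a] [N committee]]] [Conj and] [VP [V knew] [NP [NP [Det a] [N committee]] [PP [P about] [NP [Pron they]]]]]]]]
[S [NP [Pron she]] [VP [VP [V praised] [NP [Pron she]]] [Conj and] [VP [VP [V praised] [NP [Det a] [N committee]]] [Conj and] [VP [VP [V knew] [NP [Det a] [N committee]]] [PP [P about] [NP [Pron they]]]]]]]
The difference turns on whether NP → NP PP is used at the relevant span, versus an alternative expansion of NP.

7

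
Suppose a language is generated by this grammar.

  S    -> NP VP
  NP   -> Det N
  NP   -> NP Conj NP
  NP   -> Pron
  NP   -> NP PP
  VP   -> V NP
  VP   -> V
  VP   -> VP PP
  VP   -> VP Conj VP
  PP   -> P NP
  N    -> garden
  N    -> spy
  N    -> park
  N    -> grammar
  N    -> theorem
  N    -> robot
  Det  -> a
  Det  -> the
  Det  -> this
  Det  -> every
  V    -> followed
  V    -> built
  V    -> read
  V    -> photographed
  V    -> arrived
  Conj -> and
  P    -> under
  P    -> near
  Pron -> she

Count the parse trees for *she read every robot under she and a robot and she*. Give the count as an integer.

7

Two of the 7 distinct bracketings:
[S [NP [Pron she]] [VP [V read] [NP [NP [NP [Det every] [N robot]] [PP [P under] [NP [Pron she]]]] [Conj and] [NP [NP [Det a] [N robot]] [Conj and] [NP [Pron she]]]]]]
[S [NP [Pron she]] [VP [V read] [NP [NP [NP [NP [Det every] [N robot]] [PP [P under] [NP [Pron she]]]] [Conj and] [NP [Det a] [N robot]]] [Conj and] [NP [Pron she]]]]]
The trees differ in how a recursive rule is bracketed over the same span.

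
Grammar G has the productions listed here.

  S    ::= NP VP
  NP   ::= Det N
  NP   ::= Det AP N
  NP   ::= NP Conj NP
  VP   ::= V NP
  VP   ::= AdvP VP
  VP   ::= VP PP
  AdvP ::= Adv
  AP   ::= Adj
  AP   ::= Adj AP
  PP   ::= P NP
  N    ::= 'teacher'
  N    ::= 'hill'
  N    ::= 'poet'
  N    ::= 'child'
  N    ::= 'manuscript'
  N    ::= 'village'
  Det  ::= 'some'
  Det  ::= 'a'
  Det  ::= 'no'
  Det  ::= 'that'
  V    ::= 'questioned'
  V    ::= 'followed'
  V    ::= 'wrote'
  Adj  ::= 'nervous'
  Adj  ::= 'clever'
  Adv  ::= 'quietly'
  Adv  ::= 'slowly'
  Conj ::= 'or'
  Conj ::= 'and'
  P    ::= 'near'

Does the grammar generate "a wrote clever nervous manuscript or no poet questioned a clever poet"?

A Det word can never sit immediately before a V word in any string this grammar generates, so the substring 'a wrote' rules out a derivation.

Ungrammatical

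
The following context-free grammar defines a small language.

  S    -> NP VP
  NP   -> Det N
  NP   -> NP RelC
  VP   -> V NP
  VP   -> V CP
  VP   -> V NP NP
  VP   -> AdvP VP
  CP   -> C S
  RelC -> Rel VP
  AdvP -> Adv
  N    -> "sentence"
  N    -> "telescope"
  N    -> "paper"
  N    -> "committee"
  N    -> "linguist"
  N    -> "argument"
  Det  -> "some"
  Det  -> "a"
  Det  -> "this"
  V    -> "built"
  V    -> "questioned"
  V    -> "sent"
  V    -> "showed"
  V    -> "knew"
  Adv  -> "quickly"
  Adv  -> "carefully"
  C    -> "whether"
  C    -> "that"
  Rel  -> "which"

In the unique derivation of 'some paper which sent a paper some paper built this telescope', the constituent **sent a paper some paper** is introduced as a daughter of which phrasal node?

[S [NP [NP [Det some] [N paper]] [RelC [Rel which] [VP [V sent] [NP [Det a] [N paper]] [NP [Det some] [N paper]]]]] [VP [V built] [NP [Det this] [N telescope]]]]
The span 'sent a paper some paper' is the VP node built by VP → V NP NP.
Its mother is the RelC built by RelC → Rel VP.

RelC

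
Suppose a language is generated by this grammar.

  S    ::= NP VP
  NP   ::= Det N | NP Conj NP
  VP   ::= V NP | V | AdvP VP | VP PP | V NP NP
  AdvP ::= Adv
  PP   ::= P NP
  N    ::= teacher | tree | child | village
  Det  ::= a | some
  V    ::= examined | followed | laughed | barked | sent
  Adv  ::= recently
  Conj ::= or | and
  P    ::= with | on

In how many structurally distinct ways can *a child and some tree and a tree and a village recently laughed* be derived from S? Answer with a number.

Two of the 5 distinct bracketings:
[S [NP [NP [Det a] [N child]] [Conj and] [NP [NP [Det some] [N tree]] [Conj and] [NP [NP [Det a] [N tree]] [Conj and] [NP [Det a] [N village]]]]] [VP [AdvP [Adv recently]] [VP [V laughed]]]]
[S [NP [NP [Det a] [N child]] [Conj and] [NP [NP [NP [Det some] [N tree]] [Conj and] [NP [Det a] [N tree]]] [Conj and] [NP [Det a] [N village]]]] [VP [AdvP [Adv recently]] [VP [V laughed]]]]
The trees differ in how a recursive rule is bracketed over the same span.

5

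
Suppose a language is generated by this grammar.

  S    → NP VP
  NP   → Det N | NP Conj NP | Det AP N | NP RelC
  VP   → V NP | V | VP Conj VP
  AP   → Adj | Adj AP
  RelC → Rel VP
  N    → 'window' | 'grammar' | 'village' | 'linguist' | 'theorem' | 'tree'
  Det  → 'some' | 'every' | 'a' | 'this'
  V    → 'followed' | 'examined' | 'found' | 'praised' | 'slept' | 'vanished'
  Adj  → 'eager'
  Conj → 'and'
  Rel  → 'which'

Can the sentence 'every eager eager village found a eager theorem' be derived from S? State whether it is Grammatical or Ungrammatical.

Grammatical

[S [NP [Det every] [AP [Adj eager] [AP [Adj eager]]] [N village]] [VP [V found] [NP [Det a] [AP [Adj eager]] [N theorem]]]]
Every word is introduced by a lexical rule and the phrasal rules combine the resulting categories into a single S.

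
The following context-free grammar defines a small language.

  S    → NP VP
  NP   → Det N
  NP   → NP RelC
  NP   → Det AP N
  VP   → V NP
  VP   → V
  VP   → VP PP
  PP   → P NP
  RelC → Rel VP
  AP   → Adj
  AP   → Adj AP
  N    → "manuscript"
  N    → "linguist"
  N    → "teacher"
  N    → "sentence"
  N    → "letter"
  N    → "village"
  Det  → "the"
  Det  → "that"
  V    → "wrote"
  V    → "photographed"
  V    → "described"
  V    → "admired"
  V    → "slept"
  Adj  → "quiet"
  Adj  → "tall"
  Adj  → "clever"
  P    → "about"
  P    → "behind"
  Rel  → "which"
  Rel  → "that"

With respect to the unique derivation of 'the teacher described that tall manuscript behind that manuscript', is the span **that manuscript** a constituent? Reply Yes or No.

Yes

[S [NP [Det the] [N teacher]] [VP [VP [V described] [NP [Det that] [AP [Adj tall]] [N manuscript]]] [PP [P behind] [NP [Det that] [N manuscript]]]]]
The words 'that manuscript' are exhaustively dominated by a single NP node (built by NP → Det N), so they form a constituent.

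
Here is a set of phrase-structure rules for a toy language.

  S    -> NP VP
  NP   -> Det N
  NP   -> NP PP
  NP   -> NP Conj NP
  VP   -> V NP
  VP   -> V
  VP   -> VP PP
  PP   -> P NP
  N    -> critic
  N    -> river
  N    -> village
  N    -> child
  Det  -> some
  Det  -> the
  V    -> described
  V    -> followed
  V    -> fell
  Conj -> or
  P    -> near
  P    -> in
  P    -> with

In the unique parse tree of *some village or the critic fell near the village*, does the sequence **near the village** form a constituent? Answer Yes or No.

Yes

[S [NP [NP [Det some] [N village]] [Conj or] [NP [Det the] [N critic]]] [VP [VP [V fell]] [PP [P near] [NP [Det the] [N village]]]]]
The words 'near the village' are exhaustively dominated by a single PP node (built by PP → P NP), so they form a constituent.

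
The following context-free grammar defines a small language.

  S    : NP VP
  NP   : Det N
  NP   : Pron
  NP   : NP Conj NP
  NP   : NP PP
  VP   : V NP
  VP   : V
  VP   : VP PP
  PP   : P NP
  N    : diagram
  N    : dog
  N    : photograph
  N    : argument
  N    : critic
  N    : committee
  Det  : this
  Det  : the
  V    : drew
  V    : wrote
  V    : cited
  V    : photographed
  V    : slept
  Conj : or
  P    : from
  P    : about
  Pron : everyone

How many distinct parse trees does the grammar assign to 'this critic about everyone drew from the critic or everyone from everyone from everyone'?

Two of the 9 distinct bracketings:
[S [NP [NP [Det this] [N critic]] [PP [P about] [NP [Pron everyone]]]] [VP [VP [V drew]] [PP [P from] [NP [NP [Det the] [N critic]] [Conj or] [NP [NP [Pron everyone]] [PP [P from] [NP [NP [Pron everyone]] [PP [P from] [NP [Pron everyone]]]]]]]]]]
[S [NP [NP [Det this] [N critic]] [PP [P about] [NP [Pron everyone]]]] [VP [VP [V drew]] [PP [P from] [NP [NP [Det the] [N critic]] [Conj or] [NP [NP [NP [Pron everyone]] [PP [P from] [NP [Pron everyone]]]] [PP [P from] [NP [Pron everyone]]]]]]]]
The trees differ in how a recursive rule is bracketed over the same span.

9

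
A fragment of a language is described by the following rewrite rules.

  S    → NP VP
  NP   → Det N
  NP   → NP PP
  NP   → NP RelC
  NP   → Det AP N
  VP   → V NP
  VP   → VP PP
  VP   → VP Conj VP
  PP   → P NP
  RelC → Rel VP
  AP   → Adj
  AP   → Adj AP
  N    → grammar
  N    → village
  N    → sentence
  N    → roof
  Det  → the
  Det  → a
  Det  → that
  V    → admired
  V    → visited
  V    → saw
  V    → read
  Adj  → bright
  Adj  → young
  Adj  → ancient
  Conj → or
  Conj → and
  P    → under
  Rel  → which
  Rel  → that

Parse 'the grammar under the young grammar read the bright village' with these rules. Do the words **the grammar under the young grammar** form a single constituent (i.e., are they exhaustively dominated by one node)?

[S [NP [NP [Det the] [N grammar]] [PP [P under] [NP [Det the] [AP [Adj young]] [N grammar]]]] [VP [V read] [NP [Det the] [AP [Adj bright]] [N village]]]]
The words 'the grammar under the young grammar' are exhaustively dominated by a single NP node (built by NP → NP PP), so they form a constituent.

Yes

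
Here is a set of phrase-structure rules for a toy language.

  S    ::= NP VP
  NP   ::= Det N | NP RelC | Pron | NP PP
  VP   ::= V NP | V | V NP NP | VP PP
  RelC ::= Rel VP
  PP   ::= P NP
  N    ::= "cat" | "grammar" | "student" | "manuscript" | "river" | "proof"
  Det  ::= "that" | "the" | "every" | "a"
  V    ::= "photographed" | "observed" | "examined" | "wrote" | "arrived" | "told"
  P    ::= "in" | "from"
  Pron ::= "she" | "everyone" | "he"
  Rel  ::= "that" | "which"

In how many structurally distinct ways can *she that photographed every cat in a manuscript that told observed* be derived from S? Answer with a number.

7

Two of the 7 distinct bracketings:
[S [NP [NP [Pron she]] [RelC [Rel that] [VP [V photographed] [NP [NP [NP [Det every] [N cat]] [PP [P in] [NP [Det a] [N manuscript]]]] [RelC [Rel that] [VP [V told]]]]]]] [VP [V observed]]]
[S [NP [NP [Pron she]] [RelC [Rel that] [VP [V photographed] [NP [NP [Det every] [N cat]] [PP [P in] [NP [NP [Det a] [N manuscript]] [RelC [Rel that] [VP [V told]]]]]]]]] [VP [V observed]]]
The trees differ in how a recursive rule is bracketed over the same span.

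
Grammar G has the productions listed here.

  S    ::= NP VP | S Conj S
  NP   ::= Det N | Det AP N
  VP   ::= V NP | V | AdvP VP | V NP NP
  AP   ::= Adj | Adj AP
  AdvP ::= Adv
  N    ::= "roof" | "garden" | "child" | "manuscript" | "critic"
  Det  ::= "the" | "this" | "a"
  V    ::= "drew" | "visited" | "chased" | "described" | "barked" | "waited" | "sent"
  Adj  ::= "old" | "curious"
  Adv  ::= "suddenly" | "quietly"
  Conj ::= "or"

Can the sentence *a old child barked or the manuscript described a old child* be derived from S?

S
  S
    NP
      Det: a
      AP
        Adj: old
      N: child
    VP
      V: barked
  Conj: or
  S
    NP
      Det: the
      N: manuscript
    VP
      V: described
      NP
        Det: a
        AP
          Adj: old
        N: child
Each bracket corresponds to one application of a listed rule, so the string is derivable from S.

Grammatical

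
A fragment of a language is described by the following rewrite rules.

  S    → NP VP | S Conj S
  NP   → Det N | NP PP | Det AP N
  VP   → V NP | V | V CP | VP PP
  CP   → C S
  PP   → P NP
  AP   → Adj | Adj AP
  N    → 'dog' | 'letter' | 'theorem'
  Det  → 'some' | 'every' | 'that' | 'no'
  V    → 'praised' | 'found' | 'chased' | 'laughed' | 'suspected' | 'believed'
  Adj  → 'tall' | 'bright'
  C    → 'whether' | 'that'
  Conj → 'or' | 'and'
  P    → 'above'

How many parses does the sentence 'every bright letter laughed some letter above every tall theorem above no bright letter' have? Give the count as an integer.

Two of the 5 distinct bracketings:
[S [NP [Det every] [AP [Adj bright]] [N letter]] [VP [V laughed] [NP [NP [Det some] [N letter]] [PP [P above] [NP [NP [Det every] [AP [Adj tall]] [N theorem]] [PP [P above] [NP [Det no] [AP [Adj bright]] [N letter]]]]]]]]
[S [NP [Det every] [AP [Adj bright]] [N letter]] [VP [V laughed] [NP [NP [NP [Det some] [N letter]] [PP [P above] [NP [Det every] [AP [Adj tall]] [N theorem]]]] [PP [P above] [NP [Det no] [AP [Adj bright]] [N letter]]]]]]
The trees differ in how a recursive rule is bracketed over the same span.

5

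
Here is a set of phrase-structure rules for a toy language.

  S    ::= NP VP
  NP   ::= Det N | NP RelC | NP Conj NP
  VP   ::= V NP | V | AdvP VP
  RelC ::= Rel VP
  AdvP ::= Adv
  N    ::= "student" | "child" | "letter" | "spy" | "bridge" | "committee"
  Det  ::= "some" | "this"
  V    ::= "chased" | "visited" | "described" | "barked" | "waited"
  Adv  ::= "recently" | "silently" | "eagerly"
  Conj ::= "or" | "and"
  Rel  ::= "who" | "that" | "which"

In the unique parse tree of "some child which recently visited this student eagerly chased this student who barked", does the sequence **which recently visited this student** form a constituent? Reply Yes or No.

Yes

[S [NP [NP [Det some] [N child]] [RelC [Rel which] [VP [AdvP [Adv recently]] [VP [V visited] [NP [Det this] [N student]]]]]] [VP [AdvP [Adv eagerly]] [VP [V chased] [NP [NP [Det this] [N student]] [RelC [Rel who] [VP [V barked]]]]]]]
The words 'which recently visited this student' are exhaustively dominated by a single RelC node (built by RelC → Rel VP), so they form a constituent.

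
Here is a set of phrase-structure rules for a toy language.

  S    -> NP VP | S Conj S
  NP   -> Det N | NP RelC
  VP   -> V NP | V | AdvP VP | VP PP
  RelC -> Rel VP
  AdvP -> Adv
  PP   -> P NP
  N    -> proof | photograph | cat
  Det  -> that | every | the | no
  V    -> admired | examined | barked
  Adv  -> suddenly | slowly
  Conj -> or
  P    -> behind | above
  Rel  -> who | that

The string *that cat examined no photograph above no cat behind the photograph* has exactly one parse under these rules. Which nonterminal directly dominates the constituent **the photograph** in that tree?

PP

[S [NP [Det that] [N cat]] [VP [VP [VP [V examined] [NP [Det no] [N photograph]]] [PP [P above] [NP [Det no] [N cat]]]] [PP [P behind] [NP [Det the] [N photograph]]]]]
The span 'the photograph' is the NP node built by NP → Det N.
Its mother is the PP built by PP → P NP.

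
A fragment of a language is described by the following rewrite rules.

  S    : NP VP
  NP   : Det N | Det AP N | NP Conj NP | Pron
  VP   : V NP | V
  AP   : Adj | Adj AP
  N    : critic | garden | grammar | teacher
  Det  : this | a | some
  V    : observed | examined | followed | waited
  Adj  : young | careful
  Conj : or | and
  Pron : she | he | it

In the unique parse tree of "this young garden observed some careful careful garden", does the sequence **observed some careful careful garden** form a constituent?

Yes

[S [NP [Det this] [AP [Adj young]] [N garden]] [VP [V observed] [NP [Det some] [AP [Adj careful] [AP [Adj careful]]] [N garden]]]]
The words 'observed some careful careful garden' are exhaustively dominated by a single VP node (built by VP → V NP), so they form a constituent.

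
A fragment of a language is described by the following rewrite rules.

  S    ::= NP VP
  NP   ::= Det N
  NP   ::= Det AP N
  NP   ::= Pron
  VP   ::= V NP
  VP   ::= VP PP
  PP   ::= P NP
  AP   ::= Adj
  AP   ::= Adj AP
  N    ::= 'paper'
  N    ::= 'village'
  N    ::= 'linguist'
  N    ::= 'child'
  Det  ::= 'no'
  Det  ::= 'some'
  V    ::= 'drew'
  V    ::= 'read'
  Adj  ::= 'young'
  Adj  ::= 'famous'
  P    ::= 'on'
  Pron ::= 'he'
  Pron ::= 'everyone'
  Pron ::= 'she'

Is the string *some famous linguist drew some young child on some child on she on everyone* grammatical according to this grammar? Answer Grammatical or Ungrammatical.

Grammatical

S
  NP
    Det: some
    AP
      Adj: famous
    N: linguist
  VP
    VP
      VP
        VP
          V: drew
          NP
            Det: some
            AP
              Adj: young
            N: child
        PP
          P: on
          NP
            Det: some
            N: child
      PP
        P: on
        NP
          Pron: she
    PP
      P: on
      NP
        Pron: everyone
The bracketing above is licensed at every node by one of the given productions, with S at the root.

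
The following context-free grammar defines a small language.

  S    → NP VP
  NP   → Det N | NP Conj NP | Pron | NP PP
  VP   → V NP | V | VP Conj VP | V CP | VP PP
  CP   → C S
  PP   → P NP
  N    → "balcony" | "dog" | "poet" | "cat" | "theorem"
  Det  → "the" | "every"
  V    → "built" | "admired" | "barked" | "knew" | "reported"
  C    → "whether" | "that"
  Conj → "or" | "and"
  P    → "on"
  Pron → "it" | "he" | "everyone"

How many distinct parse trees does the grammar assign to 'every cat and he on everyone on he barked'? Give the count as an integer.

5

Two of the 5 distinct bracketings:
[S [NP [NP [Det every] [N cat]] [Conj and] [NP [NP [Pron he]] [PP [P on] [NP [NP [Pron everyone]] [PP [P on] [NP [Pron he]]]]]]] [VP [V barked]]]
[S [NP [NP [Det every] [N cat]] [Conj and] [NP [NP [NP [Pron he]] [PP [P on] [NP [Pron everyone]]]] [PP [P on] [NP [Pron he]]]]] [VP [V barked]]]
The trees differ in how a recursive rule is bracketed over the same span.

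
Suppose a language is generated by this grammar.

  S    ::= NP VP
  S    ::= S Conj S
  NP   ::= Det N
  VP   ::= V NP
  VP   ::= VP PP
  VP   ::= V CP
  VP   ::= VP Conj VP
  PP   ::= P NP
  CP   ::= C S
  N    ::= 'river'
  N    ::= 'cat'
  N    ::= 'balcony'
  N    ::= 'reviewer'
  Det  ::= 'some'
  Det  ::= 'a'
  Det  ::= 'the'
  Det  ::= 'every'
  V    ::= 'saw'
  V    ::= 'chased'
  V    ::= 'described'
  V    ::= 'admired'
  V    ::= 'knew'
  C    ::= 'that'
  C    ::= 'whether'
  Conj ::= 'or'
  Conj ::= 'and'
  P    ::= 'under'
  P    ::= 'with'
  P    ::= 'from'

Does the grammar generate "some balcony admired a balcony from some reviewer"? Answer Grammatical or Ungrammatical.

S
  NP
    Det: some
    N: balcony
  VP
    VP
      V: admired
      NP
        Det: a
        N: balcony
    PP
      P: from
      NP
        Det: some
        N: reviewer
Every word is introduced by a lexical rule and the phrasal rules combine the resulting categories into a single S.

Grammatical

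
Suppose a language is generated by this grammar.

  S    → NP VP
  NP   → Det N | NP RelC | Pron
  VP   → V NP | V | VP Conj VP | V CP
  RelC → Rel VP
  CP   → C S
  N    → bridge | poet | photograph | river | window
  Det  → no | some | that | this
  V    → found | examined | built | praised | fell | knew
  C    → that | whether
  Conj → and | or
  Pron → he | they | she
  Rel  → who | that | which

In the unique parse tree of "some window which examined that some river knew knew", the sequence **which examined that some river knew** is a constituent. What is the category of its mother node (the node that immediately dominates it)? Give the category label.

[S [NP [NP [Det some] [N window]] [RelC [Rel which] [VP [V examined] [CP [C that] [S [NP [Det some] [N river]] [VP [V knew]]]]]]] [VP [V knew]]]
The span 'which examined that some river knew' is the RelC node built by RelC → Rel VP.
Its mother is the NP built by NP → NP RelC.

NP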